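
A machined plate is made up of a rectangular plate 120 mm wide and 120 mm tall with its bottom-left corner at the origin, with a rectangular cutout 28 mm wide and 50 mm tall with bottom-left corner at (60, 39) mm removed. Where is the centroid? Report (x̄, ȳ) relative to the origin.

x̄ = 58.49 mm, ȳ = 59.57 mm

plate: A = 120 × 120 = 14400.00, centroid at (60.00, 60.00).
hole: A = −(28 × 50) = -1400.00, centroid at (74.00, 64.00).
ΣA = 13000.00 mm², ΣAx̄ = 760400.00 mm³, ΣAȳ = 774400.00 mm³.
x̄ = 760400.00/13000.00 = 58.49 mm; ȳ = 774400.00/13000.00 = 59.57 mm.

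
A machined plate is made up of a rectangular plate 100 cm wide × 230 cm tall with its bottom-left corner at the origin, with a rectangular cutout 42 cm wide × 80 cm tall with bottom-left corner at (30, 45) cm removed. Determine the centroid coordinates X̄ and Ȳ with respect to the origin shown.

plate: A = 100 × 230 = 23000.00, centroid at (50.00, 115.00).
hole: A = −(42 × 80) = -3360.00, centroid at (51.00, 85.00).
ΣA = 19640.00 cm²
ΣAX̄ = (23000.00)(50.00) + (-3360.00)(51.00) = 978640.00 cm³
ΣAȲ = (23000.00)(115.00) + (-3360.00)(85.00) = 2359400.00 cm³
X̄ = 978640.00 / 19640.00 = 49.83 cm
Ȳ = 2359400.00 / 19640.00 = 120.13 cm

X̄ = 49.83 cm, Ȳ = 120.13 cm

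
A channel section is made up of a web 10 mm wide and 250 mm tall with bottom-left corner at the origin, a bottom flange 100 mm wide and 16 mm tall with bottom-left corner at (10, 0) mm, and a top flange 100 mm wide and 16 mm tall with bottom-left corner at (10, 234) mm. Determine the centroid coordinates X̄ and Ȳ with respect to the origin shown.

X̄ = 35.88 mm, Ȳ = 125.00 mm

Part | A | x̄ᵢ | ȳᵢ | A·x̄ᵢ | A·ȳᵢ
web | 2500.00 | 5.00 | 125.00 | 12500.00 | 312500.00
bottom flange | 1600.00 | 60.00 | 8.00 | 96000.00 | 12800.00
top flange | 1600.00 | 60.00 | 242.00 | 96000.00 | 387200.00
Σ | 5700.00 |  |  | 204500.00 | 712500.00
X̄ = 204500.00 / 5700.00 = 35.88 mm
Ȳ = 712500.00 / 5700.00 = 125.00 mm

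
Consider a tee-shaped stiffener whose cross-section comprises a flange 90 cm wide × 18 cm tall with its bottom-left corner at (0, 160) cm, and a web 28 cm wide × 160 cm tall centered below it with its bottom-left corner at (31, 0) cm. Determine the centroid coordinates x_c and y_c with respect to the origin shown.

Part | A | x̄ᵢ | ȳᵢ | A·x̄ᵢ | A·ȳᵢ
web | 4480.00 | 45.00 | 80.00 | 201600.00 | 358400.00
flange | 1620.00 | 45.00 | 169.00 | 72900.00 | 273780.00
Σ | 6100.00 |  |  | 274500.00 | 632180.00
x_c = 274500.00 / 6100.00 = 45.00 cm
y_c = 632180.00 / 6100.00 = 103.64 cm

x_c = 45.00 cm, y_c = 103.64 cm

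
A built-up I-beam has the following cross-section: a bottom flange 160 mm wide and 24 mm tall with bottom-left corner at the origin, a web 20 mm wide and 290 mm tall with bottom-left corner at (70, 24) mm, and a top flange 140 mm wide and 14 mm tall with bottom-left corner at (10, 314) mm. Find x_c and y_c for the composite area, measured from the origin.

x_c = 80.00 mm, y_c = 142.71 mm

Part | A | x̄ᵢ | ȳᵢ | A·x̄ᵢ | A·ȳᵢ
bottom flange | 3840.00 | 80.00 | 12.00 | 307200.00 | 46080.00
web | 5800.00 | 80.00 | 169.00 | 464000.00 | 980200.00
top flange | 1960.00 | 80.00 | 321.00 | 156800.00 | 629160.00
Σ | 11600.00 |  |  | 928000.00 | 1655440.00
x_c = 928000.00 / 11600.00 = 80.00 mm
y_c = 1655440.00 / 11600.00 = 142.71 mm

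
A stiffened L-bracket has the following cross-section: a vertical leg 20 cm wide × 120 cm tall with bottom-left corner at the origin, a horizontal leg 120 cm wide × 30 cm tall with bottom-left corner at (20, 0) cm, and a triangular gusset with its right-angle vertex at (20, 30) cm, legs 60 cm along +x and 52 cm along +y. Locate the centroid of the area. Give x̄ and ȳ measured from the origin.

x̄ = 49.52 cm, ȳ = 35.96 cm

Part | A | x̄ᵢ | ȳᵢ | A·x̄ᵢ | A·ȳᵢ
vertical leg | 2400.00 | 10.00 | 60.00 | 24000.00 | 144000.00
horizontal leg | 3600.00 | 80.00 | 15.00 | 288000.00 | 54000.00
gusset | 1560.00 | 40.00 | 47.33 | 62400.00 | 73840.00
Σ | 7560.00 |  |  | 374400.00 | 271840.00
x̄ = 374400.00 / 7560.00 = 49.52 cm
ȳ = 271840.00 / 7560.00 = 35.96 cm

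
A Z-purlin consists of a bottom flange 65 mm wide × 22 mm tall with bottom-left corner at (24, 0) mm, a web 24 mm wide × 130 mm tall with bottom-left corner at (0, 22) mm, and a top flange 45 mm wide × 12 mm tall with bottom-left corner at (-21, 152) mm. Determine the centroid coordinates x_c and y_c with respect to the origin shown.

Part | A | x̄ᵢ | ȳᵢ | A·x̄ᵢ | A·ȳᵢ
bottom flange | 1430.00 | 56.50 | 11.00 | 80795.00 | 15730.00
web | 3120.00 | 12.00 | 87.00 | 37440.00 | 271440.00
top flange | 540.00 | 1.50 | 158.00 | 810.00 | 85320.00
Σ | 5090.00 |  |  | 119045.00 | 372490.00
x_c = 119045.00 / 5090.00 = 23.39 mm
y_c = 372490.00 / 5090.00 = 73.18 mm

x_c = 23.39 mm, y_c = 73.18 mm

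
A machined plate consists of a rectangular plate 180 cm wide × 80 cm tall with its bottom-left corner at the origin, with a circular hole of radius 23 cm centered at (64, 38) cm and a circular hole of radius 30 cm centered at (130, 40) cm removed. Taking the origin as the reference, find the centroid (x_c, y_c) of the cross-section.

x_c = 82.95 cm, y_c = 40.34 cm

plate: A = 180 × 80 = 14400.00, centroid at (90.00, 40.00).
hole 1: A = −π·23² = -1661.90, centroid at (64.00, 38.00).
hole 2: A = −π·30² = -2827.43, centroid at (130.00, 40.00).
ΣA = 9910.66 cm², ΣAx_c = 822071.90 cm³, ΣAy_c = 399750.37 cm³.
x_c = 822071.90/9910.66 = 82.95 cm; y_c = 399750.37/9910.66 = 40.34 cm.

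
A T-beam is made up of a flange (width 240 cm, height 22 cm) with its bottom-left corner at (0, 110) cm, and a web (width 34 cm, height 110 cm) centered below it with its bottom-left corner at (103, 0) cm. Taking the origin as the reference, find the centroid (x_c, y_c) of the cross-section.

x_c = 120.00 cm, y_c = 93.63 cm

web: A = 34 × 110 = 3740.00, centroid at (120.00, 55.00).
flange: A = 240 × 22 = 5280.00, centroid at (120.00, 121.00).
ΣA = 9020.00 cm²
ΣAx_c = (3740.00)(120.00) + (5280.00)(120.00) = 1082400.00 cm³
ΣAy_c = (3740.00)(55.00) + (5280.00)(121.00) = 844580.00 cm³
x_c = 1082400.00 / 9020.00 = 120.00 cm
y_c = 844580.00 / 9020.00 = 93.63 cm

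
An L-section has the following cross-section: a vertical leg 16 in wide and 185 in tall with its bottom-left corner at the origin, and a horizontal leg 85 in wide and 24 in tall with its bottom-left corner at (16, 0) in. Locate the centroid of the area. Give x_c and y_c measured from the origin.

x_c = 28.60 in, y_c = 59.66 in

vertical leg: A = 16 × 185 = 2960.00, centroid at (8.00, 92.50).
horizontal leg: A = 85 × 24 = 2040.00, centroid at (58.50, 12.00).
ΣA = 5000.00 in², ΣAx_c = 143020.00 in³, ΣAy_c = 298280.00 in³.
x_c = 143020.00/5000.00 = 28.60 in; y_c = 298280.00/5000.00 = 59.66 in.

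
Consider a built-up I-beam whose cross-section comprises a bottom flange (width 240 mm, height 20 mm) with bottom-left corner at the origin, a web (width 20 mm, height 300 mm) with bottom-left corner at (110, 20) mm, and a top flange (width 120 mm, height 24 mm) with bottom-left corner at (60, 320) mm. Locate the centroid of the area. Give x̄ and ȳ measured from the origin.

bottom flange: A = 240 × 20 = 4800.00, centroid at (120.00, 10.00).
web: A = 20 × 300 = 6000.00, centroid at (120.00, 170.00).
top flange: A = 120 × 24 = 2880.00, centroid at (120.00, 332.00).
ΣA = 13680.00 mm²
ΣAx̄ = (4800.00)(120.00) + (6000.00)(120.00) + (2880.00)(120.00) = 1641600.00 mm³
ΣAȳ = (4800.00)(10.00) + (6000.00)(170.00) + (2880.00)(332.00) = 2024160.00 mm³
x̄ = 1641600.00 / 13680.00 = 120.00 mm
ȳ = 2024160.00 / 13680.00 = 147.96 mm

x̄ = 120.00 mm, ȳ = 147.96 mm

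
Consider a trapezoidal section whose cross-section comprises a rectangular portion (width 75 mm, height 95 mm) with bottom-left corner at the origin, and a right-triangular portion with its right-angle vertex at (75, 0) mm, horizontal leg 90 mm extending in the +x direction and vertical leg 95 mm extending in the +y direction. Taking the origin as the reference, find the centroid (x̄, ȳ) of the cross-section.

x̄ = 62.81 mm, ȳ = 41.56 mm

rectangular portion: A = 75 × 95 = 7125.00, centroid at (37.50, 47.50).
triangular portion: A = ½·90·95 = 4275.00, centroid at (105.00, 31.67).
ΣA = 11400.00 mm², ΣAx̄ = 716062.50 mm³, ΣAȳ = 473812.50 mm³.
x̄ = 716062.50/11400.00 = 62.81 mm; ȳ = 473812.50/11400.00 = 41.56 mm.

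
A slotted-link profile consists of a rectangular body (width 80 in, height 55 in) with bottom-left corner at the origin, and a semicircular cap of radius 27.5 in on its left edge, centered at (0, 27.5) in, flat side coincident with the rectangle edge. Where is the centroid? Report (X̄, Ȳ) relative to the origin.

Part | A | x̄ᵢ | ȳᵢ | A·x̄ᵢ | A·ȳᵢ
rectangular body | 4400.00 | 40.00 | 27.50 | 176000.00 | 121000.00
semicircular end | 1187.91 | -11.67 | 27.50 | -13864.58 | 32667.65
Σ | 5587.91 |  |  | 162135.42 | 153667.65
X̄ = 162135.42 / 5587.91 = 29.02 in
Ȳ = 153667.65 / 5587.91 = 27.50 in

X̄ = 29.02 in, Ȳ = 27.50 in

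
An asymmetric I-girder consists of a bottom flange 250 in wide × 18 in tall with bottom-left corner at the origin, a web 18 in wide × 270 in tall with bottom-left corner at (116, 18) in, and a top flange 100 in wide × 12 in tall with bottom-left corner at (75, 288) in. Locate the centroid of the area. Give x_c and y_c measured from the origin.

bottom flange: A = 250 × 18 = 4500.00, centroid at (125.00, 9.00).
web: A = 18 × 270 = 4860.00, centroid at (125.00, 153.00).
top flange: A = 100 × 12 = 1200.00, centroid at (125.00, 294.00).
ΣA = 10560.00 in²
ΣAx_c = (4500.00)(125.00) + (4860.00)(125.00) + (1200.00)(125.00) = 1320000.00 in³
ΣAy_c = (4500.00)(9.00) + (4860.00)(153.00) + (1200.00)(294.00) = 1136880.00 in³
x_c = 1320000.00 / 10560.00 = 125.00 in
y_c = 1136880.00 / 10560.00 = 107.66 in

x_c = 125.00 in, y_c = 107.66 in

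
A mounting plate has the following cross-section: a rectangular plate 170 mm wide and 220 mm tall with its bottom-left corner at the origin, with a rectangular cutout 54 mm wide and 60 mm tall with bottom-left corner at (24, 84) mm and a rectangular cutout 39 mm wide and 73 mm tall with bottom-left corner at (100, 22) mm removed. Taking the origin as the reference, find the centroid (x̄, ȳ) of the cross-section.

plate: A = 170 × 220 = 37400.00, centroid at (85.00, 110.00).
hole 1: A = −(54 × 60) = -3240.00, centroid at (51.00, 114.00).
hole 2: A = −(39 × 73) = -2847.00, centroid at (119.50, 58.50).
ΣA = 31313.00 mm², ΣAx̄ = 2673543.50 mm³, ΣAȳ = 3578090.50 mm³.
x̄ = 2673543.50/31313.00 = 85.38 mm; ȳ = 3578090.50/31313.00 = 114.27 mm.

x̄ = 85.38 mm, ȳ = 114.27 mm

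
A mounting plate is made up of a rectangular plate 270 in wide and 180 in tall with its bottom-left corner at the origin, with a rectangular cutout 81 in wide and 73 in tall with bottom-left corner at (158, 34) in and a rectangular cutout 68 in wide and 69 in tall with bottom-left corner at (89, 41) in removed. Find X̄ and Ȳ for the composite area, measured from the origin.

X̄ = 126.60 in, Ȳ = 94.83 in

plate: A = 270 × 180 = 48600.00, centroid at (135.00, 90.00).
hole 1: A = −(81 × 73) = -5913.00, centroid at (198.50, 70.50).
hole 2: A = −(68 × 69) = -4692.00, centroid at (123.00, 75.50).
ΣA = 37995.00 in²
ΣAX̄ = (48600.00)(135.00) + (-5913.00)(198.50) + (-4692.00)(123.00) = 4810153.50 in³
ΣAȲ = (48600.00)(90.00) + (-5913.00)(70.50) + (-4692.00)(75.50) = 3602887.50 in³
X̄ = 4810153.50 / 37995.00 = 126.60 in
Ȳ = 3602887.50 / 37995.00 = 94.83 in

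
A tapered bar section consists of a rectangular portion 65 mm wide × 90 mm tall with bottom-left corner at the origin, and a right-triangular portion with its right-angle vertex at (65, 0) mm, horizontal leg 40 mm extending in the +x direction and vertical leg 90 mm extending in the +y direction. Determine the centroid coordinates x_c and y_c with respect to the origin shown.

x_c = 43.28 mm, y_c = 41.47 mm

Part | A | x̄ᵢ | ȳᵢ | A·x̄ᵢ | A·ȳᵢ
rectangular portion | 5850.00 | 32.50 | 45.00 | 190125.00 | 263250.00
triangular portion | 1800.00 | 78.33 | 30.00 | 141000.00 | 54000.00
Σ | 7650.00 |  |  | 331125.00 | 317250.00
x_c = 331125.00 / 7650.00 = 43.28 mm
y_c = 317250.00 / 7650.00 = 41.47 mm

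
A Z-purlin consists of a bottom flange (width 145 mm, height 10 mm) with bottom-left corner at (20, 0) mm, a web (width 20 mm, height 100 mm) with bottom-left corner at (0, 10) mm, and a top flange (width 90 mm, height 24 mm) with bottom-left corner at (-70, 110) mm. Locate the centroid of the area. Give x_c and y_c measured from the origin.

Part | A | x̄ᵢ | ȳᵢ | A·x̄ᵢ | A·ȳᵢ
bottom flange | 1450.00 | 92.50 | 5.00 | 134125.00 | 7250.00
web | 2000.00 | 10.00 | 60.00 | 20000.00 | 120000.00
top flange | 2160.00 | -25.00 | 122.00 | -54000.00 | 263520.00
Σ | 5610.00 |  |  | 100125.00 | 390770.00
x_c = 100125.00 / 5610.00 = 17.85 mm
y_c = 390770.00 / 5610.00 = 69.66 mm

x_c = 17.85 mm, y_c = 69.66 mm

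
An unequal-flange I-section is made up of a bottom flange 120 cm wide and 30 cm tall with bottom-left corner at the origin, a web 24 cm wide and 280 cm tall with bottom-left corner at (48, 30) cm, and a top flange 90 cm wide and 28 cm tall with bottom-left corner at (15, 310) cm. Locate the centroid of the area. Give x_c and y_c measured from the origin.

x_c = 60.00 cm, y_c = 156.77 cm

bottom flange: A = 120 × 30 = 3600.00, centroid at (60.00, 15.00).
web: A = 24 × 280 = 6720.00, centroid at (60.00, 170.00).
top flange: A = 90 × 28 = 2520.00, centroid at (60.00, 324.00).
ΣA = 12840.00 cm², ΣAx_c = 770400.00 cm³, ΣAy_c = 2012880.00 cm³.
x_c = 770400.00/12840.00 = 60.00 cm; y_c = 2012880.00/12840.00 = 156.77 cm.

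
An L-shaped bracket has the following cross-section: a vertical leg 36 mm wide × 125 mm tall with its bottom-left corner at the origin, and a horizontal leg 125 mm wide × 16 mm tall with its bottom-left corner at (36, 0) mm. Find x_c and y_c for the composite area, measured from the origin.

x_c = 42.77 mm, y_c = 45.73 mm

Part | A | x̄ᵢ | ȳᵢ | A·x̄ᵢ | A·ȳᵢ
vertical leg | 4500.00 | 18.00 | 62.50 | 81000.00 | 281250.00
horizontal leg | 2000.00 | 98.50 | 8.00 | 197000.00 | 16000.00
Σ | 6500.00 |  |  | 278000.00 | 297250.00
x_c = 278000.00 / 6500.00 = 42.77 mm
y_c = 297250.00 / 6500.00 = 45.73 mm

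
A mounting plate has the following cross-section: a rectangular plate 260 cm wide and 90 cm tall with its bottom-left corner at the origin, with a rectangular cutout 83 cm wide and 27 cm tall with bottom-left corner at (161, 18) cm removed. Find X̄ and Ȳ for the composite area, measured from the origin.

X̄ = 122.32 cm, Ȳ = 46.43 cm

Part | A | x̄ᵢ | ȳᵢ | A·x̄ᵢ | A·ȳᵢ
plate | 23400.00 | 130.00 | 45.00 | 3042000.00 | 1053000.00
hole | -2241.00 | 202.50 | 31.50 | -453802.50 | -70591.50
Σ | 21159.00 |  |  | 2588197.50 | 982408.50
X̄ = 2588197.50 / 21159.00 = 122.32 cm
Ȳ = 982408.50 / 21159.00 = 46.43 cm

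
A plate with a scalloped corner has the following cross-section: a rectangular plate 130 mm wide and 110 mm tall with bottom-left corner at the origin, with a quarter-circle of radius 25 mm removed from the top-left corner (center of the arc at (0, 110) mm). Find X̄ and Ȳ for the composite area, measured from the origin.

Part | A | x̄ᵢ | ȳᵢ | A·x̄ᵢ | A·ȳᵢ
plate | 14300.00 | 65.00 | 55.00 | 929500.00 | 786500.00
removed quarter-circle | -490.87 | 10.61 | 99.39 | -5208.33 | -48787.79
Σ | 13809.13 |  |  | 924291.67 | 737712.21
X̄ = 924291.67 / 13809.13 = 66.93 mm
Ȳ = 737712.21 / 13809.13 = 53.42 mm

X̄ = 66.93 mm, Ȳ = 53.42 mm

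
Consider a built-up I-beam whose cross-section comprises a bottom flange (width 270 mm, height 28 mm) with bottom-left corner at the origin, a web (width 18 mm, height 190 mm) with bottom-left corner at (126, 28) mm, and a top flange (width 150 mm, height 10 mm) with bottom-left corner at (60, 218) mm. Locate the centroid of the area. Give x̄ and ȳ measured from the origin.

x̄ = 135.00 mm, ȳ = 68.99 mm

Part | A | x̄ᵢ | ȳᵢ | A·x̄ᵢ | A·ȳᵢ
bottom flange | 7560.00 | 135.00 | 14.00 | 1020600.00 | 105840.00
web | 3420.00 | 135.00 | 123.00 | 461700.00 | 420660.00
top flange | 1500.00 | 135.00 | 223.00 | 202500.00 | 334500.00
Σ | 12480.00 |  |  | 1684800.00 | 861000.00
x̄ = 1684800.00 / 12480.00 = 135.00 mm
ȳ = 861000.00 / 12480.00 = 68.99 mm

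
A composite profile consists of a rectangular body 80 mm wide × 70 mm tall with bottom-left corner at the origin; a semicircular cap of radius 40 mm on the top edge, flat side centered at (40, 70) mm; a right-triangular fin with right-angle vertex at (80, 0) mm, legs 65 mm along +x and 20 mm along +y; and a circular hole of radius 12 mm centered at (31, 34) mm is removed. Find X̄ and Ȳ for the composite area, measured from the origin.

Part | A | x̄ᵢ | ȳᵢ | A·x̄ᵢ | A·ȳᵢ
rectangular body | 5600.00 | 40.00 | 35.00 | 224000.00 | 196000.00
semicircular top | 2513.27 | 40.00 | 86.98 | 100530.96 | 218595.86
triangular fin | 650.00 | 101.67 | 6.67 | 66083.33 | 4333.33
hole | -452.39 | 31.00 | 34.00 | -14024.07 | -15381.24
Σ | 8310.88 |  |  | 376590.23 | 403547.95
X̄ = 376590.23 / 8310.88 = 45.31 mm
Ȳ = 403547.95 / 8310.88 = 48.56 mm

X̄ = 45.31 mm, Ȳ = 48.56 mm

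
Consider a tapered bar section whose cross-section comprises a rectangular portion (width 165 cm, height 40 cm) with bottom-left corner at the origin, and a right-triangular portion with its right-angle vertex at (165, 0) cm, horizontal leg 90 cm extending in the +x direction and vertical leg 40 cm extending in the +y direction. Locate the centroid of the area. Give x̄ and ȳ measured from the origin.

rectangular portion: A = 165 × 40 = 6600.00, centroid at (82.50, 20.00).
triangular portion: A = ½·90·40 = 1800.00, centroid at (195.00, 13.33).
ΣA = 8400.00 cm², ΣAx̄ = 895500.00 cm³, ΣAȳ = 156000.00 cm³.
x̄ = 895500.00/8400.00 = 106.61 cm; ȳ = 156000.00/8400.00 = 18.57 cm.

x̄ = 106.61 cm, ȳ = 18.57 cm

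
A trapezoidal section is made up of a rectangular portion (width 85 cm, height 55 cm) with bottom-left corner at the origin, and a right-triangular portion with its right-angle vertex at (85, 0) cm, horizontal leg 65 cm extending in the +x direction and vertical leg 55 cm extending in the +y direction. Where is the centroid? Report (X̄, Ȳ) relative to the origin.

rectangular portion: A = 85 × 55 = 4675.00, centroid at (42.50, 27.50).
triangular portion: A = ½·65·55 = 1787.50, centroid at (106.67, 18.33).
ΣA = 6462.50 cm², ΣAX̄ = 389354.17 cm³, ΣAȲ = 161333.33 cm³.
X̄ = 389354.17/6462.50 = 60.25 cm; Ȳ = 161333.33/6462.50 = 24.96 cm.

X̄ = 60.25 cm, Ȳ = 24.96 cm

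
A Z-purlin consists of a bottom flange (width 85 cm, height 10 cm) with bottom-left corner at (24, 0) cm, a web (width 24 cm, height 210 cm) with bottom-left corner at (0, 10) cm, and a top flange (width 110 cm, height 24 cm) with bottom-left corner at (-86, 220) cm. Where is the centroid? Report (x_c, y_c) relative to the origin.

x_c = 4.12 cm, y_c = 140.25 cm

Part | A | x̄ᵢ | ȳᵢ | A·x̄ᵢ | A·ȳᵢ
bottom flange | 850.00 | 66.50 | 5.00 | 56525.00 | 4250.00
web | 5040.00 | 12.00 | 115.00 | 60480.00 | 579600.00
top flange | 2640.00 | -31.00 | 232.00 | -81840.00 | 612480.00
Σ | 8530.00 |  |  | 35165.00 | 1196330.00
x_c = 35165.00 / 8530.00 = 4.12 cm
y_c = 1196330.00 / 8530.00 = 140.25 cm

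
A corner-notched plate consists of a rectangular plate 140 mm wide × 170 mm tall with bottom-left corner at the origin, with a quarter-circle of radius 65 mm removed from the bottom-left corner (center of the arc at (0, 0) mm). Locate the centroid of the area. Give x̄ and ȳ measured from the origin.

plate: A = 140 × 170 = 23800.00, centroid at (70.00, 85.00).
removed quarter-circle: A = −¼π·65² = -3318.31, centroid at (27.59, 27.59).
ΣA = 20481.69 mm²
ΣAx̄ = (23800.00)(70.00) + (-3318.31)(27.59) = 1574458.33 mm³
ΣAȳ = (23800.00)(85.00) + (-3318.31)(27.59) = 1931458.33 mm³
x̄ = 1574458.33 / 20481.69 = 76.87 mm
ȳ = 1931458.33 / 20481.69 = 94.30 mm

x̄ = 76.87 mm, ȳ = 94.30 mm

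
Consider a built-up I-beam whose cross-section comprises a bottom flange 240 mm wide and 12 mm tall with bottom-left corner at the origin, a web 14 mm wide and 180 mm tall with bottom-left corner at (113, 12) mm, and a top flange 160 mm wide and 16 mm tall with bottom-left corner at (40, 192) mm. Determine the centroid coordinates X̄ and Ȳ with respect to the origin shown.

X̄ = 120.00 mm, Ȳ = 98.78 mm

Part | A | x̄ᵢ | ȳᵢ | A·x̄ᵢ | A·ȳᵢ
bottom flange | 2880.00 | 120.00 | 6.00 | 345600.00 | 17280.00
web | 2520.00 | 120.00 | 102.00 | 302400.00 | 257040.00
top flange | 2560.00 | 120.00 | 200.00 | 307200.00 | 512000.00
Σ | 7960.00 |  |  | 955200.00 | 786320.00
X̄ = 955200.00 / 7960.00 = 120.00 mm
Ȳ = 786320.00 / 7960.00 = 98.78 mm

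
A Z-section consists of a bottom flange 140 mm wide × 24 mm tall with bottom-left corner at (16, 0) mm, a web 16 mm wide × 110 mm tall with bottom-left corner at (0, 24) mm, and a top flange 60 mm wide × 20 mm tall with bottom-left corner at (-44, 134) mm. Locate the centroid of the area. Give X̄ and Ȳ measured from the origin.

X̄ = 45.29 mm, Ȳ = 55.72 mm

Part | A | x̄ᵢ | ȳᵢ | A·x̄ᵢ | A·ȳᵢ
bottom flange | 3360.00 | 86.00 | 12.00 | 288960.00 | 40320.00
web | 1760.00 | 8.00 | 79.00 | 14080.00 | 139040.00
top flange | 1200.00 | -14.00 | 144.00 | -16800.00 | 172800.00
Σ | 6320.00 |  |  | 286240.00 | 352160.00
X̄ = 286240.00 / 6320.00 = 45.29 mm
Ȳ = 352160.00 / 6320.00 = 55.72 mm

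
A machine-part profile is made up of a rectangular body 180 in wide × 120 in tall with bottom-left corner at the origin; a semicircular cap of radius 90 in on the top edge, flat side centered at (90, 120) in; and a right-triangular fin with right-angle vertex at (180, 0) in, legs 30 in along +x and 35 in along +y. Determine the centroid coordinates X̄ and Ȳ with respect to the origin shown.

rectangular body: A = 180 × 120 = 21600.00, centroid at (90.00, 60.00).
semicircular top: A = ½π·90² = 12723.45, centroid at (90.00, 158.20).
triangular fin: A = ½·30·35 = 525.00, centroid at (190.00, 11.67).
ΣA = 34848.45 in², ΣAX̄ = 3188860.52 in³, ΣAȲ = 3314939.03 in³.
X̄ = 3188860.52/34848.45 = 91.51 in; Ȳ = 3314939.03/34848.45 = 95.12 in.

X̄ = 91.51 in, Ȳ = 95.12 in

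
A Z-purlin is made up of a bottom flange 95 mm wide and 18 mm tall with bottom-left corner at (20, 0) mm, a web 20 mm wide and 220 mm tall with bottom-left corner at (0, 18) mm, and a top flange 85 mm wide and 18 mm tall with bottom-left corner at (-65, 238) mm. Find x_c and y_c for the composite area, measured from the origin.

x_c = 16.36 mm, y_c = 125.20 mm

Part | A | x̄ᵢ | ȳᵢ | A·x̄ᵢ | A·ȳᵢ
bottom flange | 1710.00 | 67.50 | 9.00 | 115425.00 | 15390.00
web | 4400.00 | 10.00 | 128.00 | 44000.00 | 563200.00
top flange | 1530.00 | -22.50 | 247.00 | -34425.00 | 377910.00
Σ | 7640.00 |  |  | 125000.00 | 956500.00
x_c = 125000.00 / 7640.00 = 16.36 mm
y_c = 956500.00 / 7640.00 = 125.20 mm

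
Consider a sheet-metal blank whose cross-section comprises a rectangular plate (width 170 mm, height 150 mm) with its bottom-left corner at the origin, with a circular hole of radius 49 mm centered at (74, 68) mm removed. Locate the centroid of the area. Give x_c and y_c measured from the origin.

x_c = 89.62 mm, y_c = 77.94 mm

plate: A = 170 × 150 = 25500.00, centroid at (85.00, 75.00).
hole: A = −π·49² = -7542.96, centroid at (74.00, 68.00).
ΣA = 17957.04 mm²
ΣAx_c = (25500.00)(85.00) + (-7542.96)(74.00) = 1609320.67 mm³
ΣAy_c = (25500.00)(75.00) + (-7542.96)(68.00) = 1399578.45 mm³
x_c = 1609320.67 / 17957.04 = 89.62 mm
y_c = 1399578.45 / 17957.04 = 77.94 mm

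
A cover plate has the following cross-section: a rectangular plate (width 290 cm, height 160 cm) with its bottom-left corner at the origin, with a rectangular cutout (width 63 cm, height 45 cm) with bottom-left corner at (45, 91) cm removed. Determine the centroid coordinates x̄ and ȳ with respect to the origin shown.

x̄ = 149.46 cm, ȳ = 77.82 cm

Part | A | x̄ᵢ | ȳᵢ | A·x̄ᵢ | A·ȳᵢ
plate | 46400.00 | 145.00 | 80.00 | 6728000.00 | 3712000.00
hole | -2835.00 | 76.50 | 113.50 | -216877.50 | -321772.50
Σ | 43565.00 |  |  | 6511122.50 | 3390227.50
x̄ = 6511122.50 / 43565.00 = 149.46 cm
ȳ = 3390227.50 / 43565.00 = 77.82 cm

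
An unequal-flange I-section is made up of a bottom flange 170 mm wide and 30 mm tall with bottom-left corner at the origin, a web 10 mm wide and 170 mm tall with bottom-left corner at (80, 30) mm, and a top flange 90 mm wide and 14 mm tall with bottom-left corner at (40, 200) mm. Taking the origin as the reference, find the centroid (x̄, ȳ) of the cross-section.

x̄ = 85.00 mm, ȳ = 66.11 mm

Part | A | x̄ᵢ | ȳᵢ | A·x̄ᵢ | A·ȳᵢ
bottom flange | 5100.00 | 85.00 | 15.00 | 433500.00 | 76500.00
web | 1700.00 | 85.00 | 115.00 | 144500.00 | 195500.00
top flange | 1260.00 | 85.00 | 207.00 | 107100.00 | 260820.00
Σ | 8060.00 |  |  | 685100.00 | 532820.00
x̄ = 685100.00 / 8060.00 = 85.00 mm
ȳ = 532820.00 / 8060.00 = 66.11 mm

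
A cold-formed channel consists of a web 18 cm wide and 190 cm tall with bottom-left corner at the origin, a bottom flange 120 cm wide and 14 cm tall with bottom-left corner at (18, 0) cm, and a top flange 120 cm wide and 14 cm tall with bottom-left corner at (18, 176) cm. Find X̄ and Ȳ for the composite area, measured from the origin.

X̄ = 43.19 cm, Ȳ = 95.00 cm

web: A = 18 × 190 = 3420.00, centroid at (9.00, 95.00).
bottom flange: A = 120 × 14 = 1680.00, centroid at (78.00, 7.00).
top flange: A = 120 × 14 = 1680.00, centroid at (78.00, 183.00).
ΣA = 6780.00 cm², ΣAX̄ = 292860.00 cm³, ΣAȲ = 644100.00 cm³.
X̄ = 292860.00/6780.00 = 43.19 cm; Ȳ = 644100.00/6780.00 = 95.00 cm.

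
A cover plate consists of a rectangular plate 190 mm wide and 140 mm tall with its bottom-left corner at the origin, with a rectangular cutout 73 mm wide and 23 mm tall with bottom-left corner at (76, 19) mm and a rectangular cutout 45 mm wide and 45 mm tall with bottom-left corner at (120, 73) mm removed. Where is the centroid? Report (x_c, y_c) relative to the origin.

x_c = 89.52 mm, y_c = 70.64 mm

plate: A = 190 × 140 = 26600.00, centroid at (95.00, 70.00).
hole 1: A = −(73 × 23) = -1679.00, centroid at (112.50, 30.50).
hole 2: A = −(45 × 45) = -2025.00, centroid at (142.50, 95.50).
ΣA = 22896.00 mm², ΣAx_c = 2049550.00 mm³, ΣAy_c = 1617403.00 mm³.
x_c = 2049550.00/22896.00 = 89.52 mm; y_c = 1617403.00/22896.00 = 70.64 mm.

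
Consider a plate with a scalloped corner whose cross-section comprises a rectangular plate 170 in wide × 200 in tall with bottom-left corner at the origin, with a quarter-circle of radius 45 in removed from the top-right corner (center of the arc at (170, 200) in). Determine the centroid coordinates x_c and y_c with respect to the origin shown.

plate: A = 170 × 200 = 34000.00, centroid at (85.00, 100.00).
removed quarter-circle: A = −¼π·45² = -1590.43, centroid at (150.90, 180.90).
ΣA = 32409.57 in²
ΣAx_c = (34000.00)(85.00) + (-1590.43)(150.90) = 2650001.68 in³
ΣAy_c = (34000.00)(100.00) + (-1590.43)(180.90) = 3112288.74 in³
x_c = 2650001.68 / 32409.57 = 81.77 in
y_c = 3112288.74 / 32409.57 = 96.03 in

x_c = 81.77 in, y_c = 96.03 in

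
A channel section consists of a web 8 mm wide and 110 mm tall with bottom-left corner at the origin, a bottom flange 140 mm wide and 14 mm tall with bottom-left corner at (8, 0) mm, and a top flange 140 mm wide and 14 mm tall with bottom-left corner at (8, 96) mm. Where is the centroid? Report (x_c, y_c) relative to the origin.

web: A = 8 × 110 = 880.00, centroid at (4.00, 55.00).
bottom flange: A = 140 × 14 = 1960.00, centroid at (78.00, 7.00).
top flange: A = 140 × 14 = 1960.00, centroid at (78.00, 103.00).
ΣA = 4800.00 mm², ΣAx_c = 309280.00 mm³, ΣAy_c = 264000.00 mm³.
x_c = 309280.00/4800.00 = 64.43 mm; y_c = 264000.00/4800.00 = 55.00 mm.

x_c = 64.43 mm, y_c = 55.00 mm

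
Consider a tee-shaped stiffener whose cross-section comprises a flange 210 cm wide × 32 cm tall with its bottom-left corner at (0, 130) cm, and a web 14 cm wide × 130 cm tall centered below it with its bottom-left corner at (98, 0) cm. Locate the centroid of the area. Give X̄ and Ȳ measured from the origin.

Part | A | x̄ᵢ | ȳᵢ | A·x̄ᵢ | A·ȳᵢ
web | 1820.00 | 105.00 | 65.00 | 191100.00 | 118300.00
flange | 6720.00 | 105.00 | 146.00 | 705600.00 | 981120.00
Σ | 8540.00 |  |  | 896700.00 | 1099420.00
X̄ = 896700.00 / 8540.00 = 105.00 cm
Ȳ = 1099420.00 / 8540.00 = 128.74 cm

X̄ = 105.00 cm, Ȳ = 128.74 cm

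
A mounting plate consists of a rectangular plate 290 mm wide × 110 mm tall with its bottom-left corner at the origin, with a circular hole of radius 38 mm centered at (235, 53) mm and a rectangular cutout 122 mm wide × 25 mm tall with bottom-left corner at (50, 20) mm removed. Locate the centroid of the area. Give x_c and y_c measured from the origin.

plate: A = 290 × 110 = 31900.00, centroid at (145.00, 55.00).
hole 1: A = −π·38² = -4536.46, centroid at (235.00, 53.00).
hole 2: A = −(122 × 25) = -3050.00, centroid at (111.00, 32.50).
ΣA = 24313.54 mm²
ΣAx_c = (31900.00)(145.00) + (-4536.46)(235.00) + (-3050.00)(111.00) = 3220881.95 mm³
ΣAy_c = (31900.00)(55.00) + (-4536.46)(53.00) + (-3050.00)(32.50) = 1414942.63 mm³
x_c = 3220881.95 / 24313.54 = 132.47 mm
y_c = 1414942.63 / 24313.54 = 58.20 mm

x_c = 132.47 mm, y_c = 58.20 mm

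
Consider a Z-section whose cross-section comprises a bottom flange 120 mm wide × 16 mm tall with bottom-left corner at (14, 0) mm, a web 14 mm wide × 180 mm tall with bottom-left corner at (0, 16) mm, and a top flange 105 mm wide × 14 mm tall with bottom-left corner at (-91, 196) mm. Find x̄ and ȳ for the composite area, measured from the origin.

bottom flange: A = 120 × 16 = 1920.00, centroid at (74.00, 8.00).
web: A = 14 × 180 = 2520.00, centroid at (7.00, 106.00).
top flange: A = 105 × 14 = 1470.00, centroid at (-38.50, 203.00).
ΣA = 5910.00 mm², ΣAx̄ = 103125.00 mm³, ΣAȳ = 580890.00 mm³.
x̄ = 103125.00/5910.00 = 17.45 mm; ȳ = 580890.00/5910.00 = 98.29 mm.

x̄ = 17.45 mm, ȳ = 98.29 mm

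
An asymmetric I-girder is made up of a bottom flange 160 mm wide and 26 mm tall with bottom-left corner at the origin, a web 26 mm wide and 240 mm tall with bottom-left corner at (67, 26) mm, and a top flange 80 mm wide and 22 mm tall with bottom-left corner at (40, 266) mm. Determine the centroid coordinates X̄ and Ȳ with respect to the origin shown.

bottom flange: A = 160 × 26 = 4160.00, centroid at (80.00, 13.00).
web: A = 26 × 240 = 6240.00, centroid at (80.00, 146.00).
top flange: A = 80 × 22 = 1760.00, centroid at (80.00, 277.00).
ΣA = 12160.00 mm², ΣAX̄ = 972800.00 mm³, ΣAȲ = 1452640.00 mm³.
X̄ = 972800.00/12160.00 = 80.00 mm; Ȳ = 1452640.00/12160.00 = 119.46 mm.

X̄ = 80.00 mm, Ȳ = 119.46 mm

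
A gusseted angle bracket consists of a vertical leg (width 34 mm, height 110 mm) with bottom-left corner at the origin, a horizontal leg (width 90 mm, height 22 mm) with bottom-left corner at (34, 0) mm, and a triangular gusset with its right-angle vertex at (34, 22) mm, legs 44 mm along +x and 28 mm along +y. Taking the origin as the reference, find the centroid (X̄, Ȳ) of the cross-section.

vertical leg: A = 34 × 110 = 3740.00, centroid at (17.00, 55.00).
horizontal leg: A = 90 × 22 = 1980.00, centroid at (79.00, 11.00).
gusset: A = ½·44·28 = 616.00, centroid at (48.67, 31.33).
ΣA = 6336.00 mm²
ΣAX̄ = (3740.00)(17.00) + (1980.00)(79.00) + (616.00)(48.67) = 249978.67 mm³
ΣAȲ = (3740.00)(55.00) + (1980.00)(11.00) + (616.00)(31.33) = 246781.33 mm³
X̄ = 249978.67 / 6336.00 = 39.45 mm
Ȳ = 246781.33 / 6336.00 = 38.95 mm

X̄ = 39.45 mm, Ȳ = 38.95 mm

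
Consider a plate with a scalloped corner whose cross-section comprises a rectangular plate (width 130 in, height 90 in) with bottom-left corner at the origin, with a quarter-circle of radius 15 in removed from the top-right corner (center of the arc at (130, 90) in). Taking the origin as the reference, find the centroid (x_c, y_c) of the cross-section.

x_c = 64.10 in, y_c = 44.41 in

Part | A | x̄ᵢ | ȳᵢ | A·x̄ᵢ | A·ȳᵢ
plate | 11700.00 | 65.00 | 45.00 | 760500.00 | 526500.00
removed quarter-circle | -176.71 | 123.63 | 83.63 | -21847.90 | -14779.31
Σ | 11523.29 |  |  | 738652.10 | 511720.69
x_c = 738652.10 / 11523.29 = 64.10 in
y_c = 511720.69 / 11523.29 = 44.41 in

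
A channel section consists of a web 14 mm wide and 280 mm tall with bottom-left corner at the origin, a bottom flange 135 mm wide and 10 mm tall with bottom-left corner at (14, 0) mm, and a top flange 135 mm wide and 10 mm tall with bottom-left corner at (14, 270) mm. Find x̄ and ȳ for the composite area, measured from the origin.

x̄ = 37.39 mm, ȳ = 140.00 mm

Part | A | x̄ᵢ | ȳᵢ | A·x̄ᵢ | A·ȳᵢ
web | 3920.00 | 7.00 | 140.00 | 27440.00 | 548800.00
bottom flange | 1350.00 | 81.50 | 5.00 | 110025.00 | 6750.00
top flange | 1350.00 | 81.50 | 275.00 | 110025.00 | 371250.00
Σ | 6620.00 |  |  | 247490.00 | 926800.00
x̄ = 247490.00 / 6620.00 = 37.39 mm
ȳ = 926800.00 / 6620.00 = 140.00 mm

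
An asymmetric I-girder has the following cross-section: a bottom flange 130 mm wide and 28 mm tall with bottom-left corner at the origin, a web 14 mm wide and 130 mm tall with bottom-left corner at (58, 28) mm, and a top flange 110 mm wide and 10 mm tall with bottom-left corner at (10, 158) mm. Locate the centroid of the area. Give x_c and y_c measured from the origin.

x_c = 65.00 mm, y_c = 60.90 mm

bottom flange: A = 130 × 28 = 3640.00, centroid at (65.00, 14.00).
web: A = 14 × 130 = 1820.00, centroid at (65.00, 93.00).
top flange: A = 110 × 10 = 1100.00, centroid at (65.00, 163.00).
ΣA = 6560.00 mm², ΣAx_c = 426400.00 mm³, ΣAy_c = 399520.00 mm³.
x_c = 426400.00/6560.00 = 65.00 mm; y_c = 399520.00/6560.00 = 60.90 mm.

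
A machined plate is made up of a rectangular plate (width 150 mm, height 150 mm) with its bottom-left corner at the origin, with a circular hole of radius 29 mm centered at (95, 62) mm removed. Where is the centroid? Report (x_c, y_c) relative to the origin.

Part | A | x̄ᵢ | ȳᵢ | A·x̄ᵢ | A·ȳᵢ
plate | 22500.00 | 75.00 | 75.00 | 1687500.00 | 1687500.00
hole | -2642.08 | 95.00 | 62.00 | -250997.55 | -163808.92
Σ | 19857.92 |  |  | 1436502.45 | 1523691.08
x_c = 1436502.45 / 19857.92 = 72.34 mm
y_c = 1523691.08 / 19857.92 = 76.73 mm

x_c = 72.34 mm, y_c = 76.73 mm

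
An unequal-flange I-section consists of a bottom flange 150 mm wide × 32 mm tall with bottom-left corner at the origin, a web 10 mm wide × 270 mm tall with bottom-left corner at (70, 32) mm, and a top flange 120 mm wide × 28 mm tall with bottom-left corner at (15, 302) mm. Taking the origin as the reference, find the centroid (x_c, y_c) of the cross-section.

bottom flange: A = 150 × 32 = 4800.00, centroid at (75.00, 16.00).
web: A = 10 × 270 = 2700.00, centroid at (75.00, 167.00).
top flange: A = 120 × 28 = 3360.00, centroid at (75.00, 316.00).
ΣA = 10860.00 mm², ΣAx_c = 814500.00 mm³, ΣAy_c = 1589460.00 mm³.
x_c = 814500.00/10860.00 = 75.00 mm; y_c = 1589460.00/10860.00 = 146.36 mm.

x_c = 75.00 mm, y_c = 146.36 mm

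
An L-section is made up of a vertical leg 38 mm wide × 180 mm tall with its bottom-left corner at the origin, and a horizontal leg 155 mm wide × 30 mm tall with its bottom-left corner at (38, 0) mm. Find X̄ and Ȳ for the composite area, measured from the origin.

vertical leg: A = 38 × 180 = 6840.00, centroid at (19.00, 90.00).
horizontal leg: A = 155 × 30 = 4650.00, centroid at (115.50, 15.00).
ΣA = 11490.00 mm², ΣAX̄ = 667035.00 mm³, ΣAȲ = 685350.00 mm³.
X̄ = 667035.00/11490.00 = 58.05 mm; Ȳ = 685350.00/11490.00 = 59.65 mm.

X̄ = 58.05 mm, Ȳ = 59.65 mm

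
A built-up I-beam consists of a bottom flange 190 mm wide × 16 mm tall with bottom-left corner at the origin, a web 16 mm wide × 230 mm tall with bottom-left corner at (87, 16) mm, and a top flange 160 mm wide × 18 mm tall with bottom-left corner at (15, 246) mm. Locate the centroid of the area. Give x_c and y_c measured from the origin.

x_c = 95.00 mm, y_c = 129.25 mm

bottom flange: A = 190 × 16 = 3040.00, centroid at (95.00, 8.00).
web: A = 16 × 230 = 3680.00, centroid at (95.00, 131.00).
top flange: A = 160 × 18 = 2880.00, centroid at (95.00, 255.00).
ΣA = 9600.00 mm², ΣAx_c = 912000.00 mm³, ΣAy_c = 1240800.00 mm³.
x_c = 912000.00/9600.00 = 95.00 mm; y_c = 1240800.00/9600.00 = 129.25 mm.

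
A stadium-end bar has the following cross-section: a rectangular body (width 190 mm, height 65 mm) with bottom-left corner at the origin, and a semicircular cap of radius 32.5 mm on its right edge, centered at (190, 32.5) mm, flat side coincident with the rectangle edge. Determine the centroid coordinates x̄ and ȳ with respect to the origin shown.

Part | A | x̄ᵢ | ȳᵢ | A·x̄ᵢ | A·ȳᵢ
rectangular body | 12350.00 | 95.00 | 32.50 | 1173250.00 | 401375.00
semicircular end | 1659.15 | 203.79 | 32.50 | 338124.60 | 53922.49
Σ | 14009.15 |  |  | 1511374.60 | 455297.49
x̄ = 1511374.60 / 14009.15 = 107.88 mm
ȳ = 455297.49 / 14009.15 = 32.50 mm

x̄ = 107.88 mm, ȳ = 32.50 mm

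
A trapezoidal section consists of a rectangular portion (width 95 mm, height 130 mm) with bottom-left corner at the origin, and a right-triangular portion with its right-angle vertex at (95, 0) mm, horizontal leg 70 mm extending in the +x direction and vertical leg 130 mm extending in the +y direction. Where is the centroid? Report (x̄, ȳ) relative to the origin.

x̄ = 66.57 mm, ȳ = 59.17 mm

Part | A | x̄ᵢ | ȳᵢ | A·x̄ᵢ | A·ȳᵢ
rectangular portion | 12350.00 | 47.50 | 65.00 | 586625.00 | 802750.00
triangular portion | 4550.00 | 118.33 | 43.33 | 538416.67 | 197166.67
Σ | 16900.00 |  |  | 1125041.67 | 999916.67
x̄ = 1125041.67 / 16900.00 = 66.57 mm
ȳ = 999916.67 / 16900.00 = 59.17 mm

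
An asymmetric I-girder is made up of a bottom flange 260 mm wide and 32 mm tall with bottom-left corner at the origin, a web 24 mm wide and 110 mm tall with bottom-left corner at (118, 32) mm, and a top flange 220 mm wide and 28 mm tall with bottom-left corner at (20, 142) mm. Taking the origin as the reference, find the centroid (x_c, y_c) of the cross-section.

x_c = 130.00 mm, y_c = 77.32 mm

Part | A | x̄ᵢ | ȳᵢ | A·x̄ᵢ | A·ȳᵢ
bottom flange | 8320.00 | 130.00 | 16.00 | 1081600.00 | 133120.00
web | 2640.00 | 130.00 | 87.00 | 343200.00 | 229680.00
top flange | 6160.00 | 130.00 | 156.00 | 800800.00 | 960960.00
Σ | 17120.00 |  |  | 2225600.00 | 1323760.00
x_c = 2225600.00 / 17120.00 = 130.00 mm
y_c = 1323760.00 / 17120.00 = 77.32 mm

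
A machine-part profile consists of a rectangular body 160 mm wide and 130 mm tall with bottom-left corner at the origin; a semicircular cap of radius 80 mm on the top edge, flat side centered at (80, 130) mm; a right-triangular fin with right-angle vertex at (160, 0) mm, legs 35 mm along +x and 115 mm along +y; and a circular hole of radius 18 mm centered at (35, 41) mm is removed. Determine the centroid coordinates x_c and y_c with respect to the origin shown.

x_c = 87.23 mm, y_c = 95.32 mm

rectangular body: A = 160 × 130 = 20800.00, centroid at (80.00, 65.00).
semicircular top: A = ½π·80² = 10053.10, centroid at (80.00, 163.95).
triangular fin: A = ½·35·115 = 2012.50, centroid at (171.67, 38.33).
hole: A = −π·18² = -1017.88, centroid at (35.00, 41.00).
ΣA = 31847.72 mm²
ΣAx_c = (20800.00)(80.00) + (10053.10)(80.00) + (2012.50)(171.67) + (-1017.88)(35.00) = 2778101.23 mm³
ΣAy_c = (20800.00)(65.00) + (10053.10)(163.95) + (2012.50)(38.33) + (-1017.88)(41.00) = 3035648.79 mm³
x_c = 2778101.23 / 31847.72 = 87.23 mm
y_c = 3035648.79 / 31847.72 = 95.32 mm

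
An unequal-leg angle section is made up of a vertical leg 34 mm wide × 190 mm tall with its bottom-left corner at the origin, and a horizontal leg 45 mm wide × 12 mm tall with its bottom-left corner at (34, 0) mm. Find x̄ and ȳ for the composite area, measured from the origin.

vertical leg: A = 34 × 190 = 6460.00, centroid at (17.00, 95.00).
horizontal leg: A = 45 × 12 = 540.00, centroid at (56.50, 6.00).
ΣA = 7000.00 mm², ΣAx̄ = 140330.00 mm³, ΣAȳ = 616940.00 mm³.
x̄ = 140330.00/7000.00 = 20.05 mm; ȳ = 616940.00/7000.00 = 88.13 mm.

x̄ = 20.05 mm, ȳ = 88.13 mm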